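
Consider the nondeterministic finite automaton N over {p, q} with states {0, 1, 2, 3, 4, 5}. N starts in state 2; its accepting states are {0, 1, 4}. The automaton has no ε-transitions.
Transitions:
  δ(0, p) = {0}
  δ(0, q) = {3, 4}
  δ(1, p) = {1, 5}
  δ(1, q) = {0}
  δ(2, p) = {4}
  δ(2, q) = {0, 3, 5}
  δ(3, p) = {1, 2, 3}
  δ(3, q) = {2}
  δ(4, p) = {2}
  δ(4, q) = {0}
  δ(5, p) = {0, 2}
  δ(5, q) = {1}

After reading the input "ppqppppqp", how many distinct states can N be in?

6

Start: {2}
read p: {4}
read p: {2}
read q: {0, 3, 5}
read p: {0, 1, 2, 3}
read p: {0, 1, 2, 3, 4, 5}
read p: {0, 1, 2, 3, 4, 5}
read p: {0, 1, 2, 3, 4, 5}
read q: {0, 1, 2, 3, 4, 5}
read p: {0, 1, 2, 3, 4, 5}
Final reachable set {0, 1, 2, 3, 4, 5} has 6 states.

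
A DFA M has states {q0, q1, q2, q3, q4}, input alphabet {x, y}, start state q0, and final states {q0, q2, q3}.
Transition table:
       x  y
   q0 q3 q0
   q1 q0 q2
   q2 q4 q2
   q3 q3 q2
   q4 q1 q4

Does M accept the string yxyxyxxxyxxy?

q0 --y--> q0
q0 --x--> q3
q3 --y--> q2
q2 --x--> q4
q4 --y--> q4
q4 --x--> q1
q1 --x--> q0
q0 --x--> q3
q3 --y--> q2
q2 --x--> q4
q4 --x--> q1
q1 --y--> q2
End in state q2, which is an accepting state.

accepted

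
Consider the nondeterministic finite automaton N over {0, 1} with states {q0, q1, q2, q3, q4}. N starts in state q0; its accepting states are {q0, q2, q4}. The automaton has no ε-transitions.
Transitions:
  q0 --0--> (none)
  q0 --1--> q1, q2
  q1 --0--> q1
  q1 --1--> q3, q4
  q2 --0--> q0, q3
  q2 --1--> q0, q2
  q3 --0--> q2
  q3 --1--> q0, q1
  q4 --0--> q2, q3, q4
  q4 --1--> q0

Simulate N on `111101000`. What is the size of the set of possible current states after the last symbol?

5

Start: {q0}
read 1: {q1, q2}
read 1: {q0, q2, q3, q4}
read 1: {q0, q1, q2}
read 1: {q0, q1, q2, q3, q4}
read 0: {q0, q1, q2, q3, q4}
read 1: {q0, q1, q2, q3, q4}
read 0: {q0, q1, q2, q3, q4}
read 0: {q0, q1, q2, q3, q4}
read 0: {q0, q1, q2, q3, q4}
Final reachable set {q0, q1, q2, q3, q4} has 5 states.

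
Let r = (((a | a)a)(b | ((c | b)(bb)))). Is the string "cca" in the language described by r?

No split of cca into u·v has ((a|a)a) matching u and (b|((c|b)(bb))) matching v.

no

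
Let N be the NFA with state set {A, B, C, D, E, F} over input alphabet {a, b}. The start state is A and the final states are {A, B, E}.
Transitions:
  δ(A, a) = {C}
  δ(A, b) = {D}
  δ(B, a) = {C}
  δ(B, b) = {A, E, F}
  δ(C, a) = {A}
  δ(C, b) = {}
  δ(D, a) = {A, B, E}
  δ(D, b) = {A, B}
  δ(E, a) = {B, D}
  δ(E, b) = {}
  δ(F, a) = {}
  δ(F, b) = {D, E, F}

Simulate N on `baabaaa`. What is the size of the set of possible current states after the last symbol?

4

Start: {A}
read b: {D}
read a: {A, B, E}
read a: {B, C, D}
read b: {A, B, E, F}
read a: {B, C, D}
read a: {A, B, C, E}
read a: {A, B, C, D}
Final reachable set {A, B, C, D} has 4 states.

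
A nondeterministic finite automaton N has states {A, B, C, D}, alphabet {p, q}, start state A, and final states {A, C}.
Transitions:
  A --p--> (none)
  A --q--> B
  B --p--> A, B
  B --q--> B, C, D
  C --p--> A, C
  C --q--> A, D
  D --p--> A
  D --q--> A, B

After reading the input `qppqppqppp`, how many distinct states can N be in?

3

Start: {A}
read q: {B}
read p: {A, B}
read p: {A, B}
read q: {B, C, D}
read p: {A, B, C}
read p: {A, B, C}
read q: {A, B, C, D}
read p: {A, B, C}
read p: {A, B, C}
read p: {A, B, C}
Final reachable set {A, B, C} has 3 states.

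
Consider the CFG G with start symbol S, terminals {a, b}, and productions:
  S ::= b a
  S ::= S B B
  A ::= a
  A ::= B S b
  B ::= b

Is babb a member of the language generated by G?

S ⇒ SBB ⇒ baBB ⇒ babB ⇒ babb

yes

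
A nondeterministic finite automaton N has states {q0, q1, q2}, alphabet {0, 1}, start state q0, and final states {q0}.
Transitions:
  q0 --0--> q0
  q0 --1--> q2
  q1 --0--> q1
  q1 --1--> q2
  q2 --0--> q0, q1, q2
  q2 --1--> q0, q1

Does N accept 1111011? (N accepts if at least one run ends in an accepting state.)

Start: {q0}
read 1: {q2}
read 1: {q0, q1}
read 1: {q2}
read 1: {q0, q1}
read 0: {q0, q1}
read 1: {q2}
read 1: {q0, q1}
Reachable ∩ accepting = {q0} — nonempty.

accepted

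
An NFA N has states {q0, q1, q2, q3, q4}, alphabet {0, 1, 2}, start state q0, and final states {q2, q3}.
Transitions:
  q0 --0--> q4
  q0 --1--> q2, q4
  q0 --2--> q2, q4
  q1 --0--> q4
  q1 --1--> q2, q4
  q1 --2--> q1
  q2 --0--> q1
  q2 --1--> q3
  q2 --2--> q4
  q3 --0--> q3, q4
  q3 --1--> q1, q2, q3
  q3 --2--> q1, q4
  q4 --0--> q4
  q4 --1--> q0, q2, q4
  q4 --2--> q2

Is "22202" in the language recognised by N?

Start: {q0}
read 2: {q2, q4}
read 2: {q2, q4}
read 2: {q2, q4}
read 0: {q1, q4}
read 2: {q1, q2}
Reachable ∩ accepting = {q2} — nonempty.

accepted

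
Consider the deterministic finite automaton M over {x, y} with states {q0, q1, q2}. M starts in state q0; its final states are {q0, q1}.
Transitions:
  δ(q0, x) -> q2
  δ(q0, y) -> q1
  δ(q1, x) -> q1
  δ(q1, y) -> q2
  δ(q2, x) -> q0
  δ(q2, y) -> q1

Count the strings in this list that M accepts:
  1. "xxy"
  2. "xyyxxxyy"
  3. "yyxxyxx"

"xxy": accepted
"xyyxxxyy": rejected
"yyxxyxx": accepted

2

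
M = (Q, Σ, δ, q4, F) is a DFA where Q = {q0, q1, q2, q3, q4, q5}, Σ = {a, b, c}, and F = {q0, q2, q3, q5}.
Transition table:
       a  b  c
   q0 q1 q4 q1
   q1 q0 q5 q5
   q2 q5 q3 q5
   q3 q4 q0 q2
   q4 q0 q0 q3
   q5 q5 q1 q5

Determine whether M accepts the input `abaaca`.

accepted

q4 --a--> q0
q0 --b--> q4
q4 --a--> q0
q0 --a--> q1
q1 --c--> q5
q5 --a--> q5
End in state q5, which is an accepting state.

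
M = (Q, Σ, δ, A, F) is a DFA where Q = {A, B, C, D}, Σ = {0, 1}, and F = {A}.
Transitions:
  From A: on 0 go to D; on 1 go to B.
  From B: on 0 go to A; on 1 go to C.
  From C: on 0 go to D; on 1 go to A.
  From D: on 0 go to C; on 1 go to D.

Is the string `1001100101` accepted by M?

A --1--> B
B --0--> A
A --0--> D
D --1--> D
D --1--> D
D --0--> C
C --0--> D
D --1--> D
D --0--> C
C --1--> A
End in state A, which is an accepting state.

accepted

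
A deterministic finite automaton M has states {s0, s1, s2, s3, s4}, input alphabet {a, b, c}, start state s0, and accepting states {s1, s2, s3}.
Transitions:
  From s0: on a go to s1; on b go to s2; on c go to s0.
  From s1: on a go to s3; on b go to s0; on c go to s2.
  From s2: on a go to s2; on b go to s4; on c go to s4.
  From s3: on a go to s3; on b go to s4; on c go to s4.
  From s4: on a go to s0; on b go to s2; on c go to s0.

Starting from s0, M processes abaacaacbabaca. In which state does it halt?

s0

s0 --a--> s1
s1 --b--> s0
s0 --a--> s1
s1 --a--> s3
s3 --c--> s4
s4 --a--> s0
s0 --a--> s1
s1 --c--> s2
s2 --b--> s4
s4 --a--> s0
s0 --b--> s2
s2 --a--> s2
s2 --c--> s4
s4 --a--> s0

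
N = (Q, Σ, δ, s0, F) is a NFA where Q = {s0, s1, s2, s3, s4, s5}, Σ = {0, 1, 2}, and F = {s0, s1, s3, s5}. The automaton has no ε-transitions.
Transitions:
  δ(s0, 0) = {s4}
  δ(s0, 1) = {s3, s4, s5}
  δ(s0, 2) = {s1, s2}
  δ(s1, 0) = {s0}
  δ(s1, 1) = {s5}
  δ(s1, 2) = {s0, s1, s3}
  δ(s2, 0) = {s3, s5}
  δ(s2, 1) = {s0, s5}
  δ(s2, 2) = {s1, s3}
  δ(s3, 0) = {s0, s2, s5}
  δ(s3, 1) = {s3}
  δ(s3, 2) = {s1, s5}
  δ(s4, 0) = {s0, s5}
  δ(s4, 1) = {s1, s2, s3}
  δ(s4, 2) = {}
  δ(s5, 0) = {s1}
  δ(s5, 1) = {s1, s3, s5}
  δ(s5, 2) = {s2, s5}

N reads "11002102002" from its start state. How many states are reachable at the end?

5

Start: {s0}
read 1: {s3, s4, s5}
read 1: {s1, s2, s3, s5}
read 0: {s0, s1, s2, s3, s5}
read 0: {s0, s1, s2, s3, s4, s5}
read 2: {s0, s1, s2, s3, s5}
read 1: {s0, s1, s3, s4, s5}
read 0: {s0, s1, s2, s4, s5}
read 2: {s0, s1, s2, s3, s5}
read 0: {s0, s1, s2, s3, s4, s5}
read 0: {s0, s1, s2, s3, s4, s5}
read 2: {s0, s1, s2, s3, s5}
Final reachable set {s0, s1, s2, s3, s5} has 5 states.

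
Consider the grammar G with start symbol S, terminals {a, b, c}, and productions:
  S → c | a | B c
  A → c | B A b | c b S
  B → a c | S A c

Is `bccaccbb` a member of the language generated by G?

no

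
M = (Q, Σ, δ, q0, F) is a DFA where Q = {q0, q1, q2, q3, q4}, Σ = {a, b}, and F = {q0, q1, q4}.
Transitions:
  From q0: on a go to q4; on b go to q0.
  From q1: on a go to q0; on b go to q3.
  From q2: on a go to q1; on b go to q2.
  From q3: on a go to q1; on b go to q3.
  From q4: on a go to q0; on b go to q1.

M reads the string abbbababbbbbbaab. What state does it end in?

q0

q0 --a--> q4
q4 --b--> q1
q1 --b--> q3
q3 --b--> q3
q3 --a--> q1
q1 --b--> q3
q3 --a--> q1
q1 --b--> q3
q3 --b--> q3
q3 --b--> q3
q3 --b--> q3
q3 --b--> q3
q3 --b--> q3
q3 --a--> q1
q1 --a--> q0
q0 --b--> q0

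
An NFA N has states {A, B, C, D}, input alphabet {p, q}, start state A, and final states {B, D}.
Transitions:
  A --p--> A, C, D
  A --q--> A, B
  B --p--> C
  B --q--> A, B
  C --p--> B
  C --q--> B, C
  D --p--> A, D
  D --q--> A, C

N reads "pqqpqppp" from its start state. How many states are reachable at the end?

4

Start: {A}
read p: {A, C, D}
read q: {A, B, C}
read q: {A, B, C}
read p: {A, B, C, D}
read q: {A, B, C}
read p: {A, B, C, D}
read p: {A, B, C, D}
read p: {A, B, C, D}
Final reachable set {A, B, C, D} has 4 states.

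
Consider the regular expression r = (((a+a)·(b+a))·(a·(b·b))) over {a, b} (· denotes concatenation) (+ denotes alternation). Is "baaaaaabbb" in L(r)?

no

No split of baaaaaabbb into u·v has ((a+a)·(b+a)) matching u and (a·(b·b)) matching v.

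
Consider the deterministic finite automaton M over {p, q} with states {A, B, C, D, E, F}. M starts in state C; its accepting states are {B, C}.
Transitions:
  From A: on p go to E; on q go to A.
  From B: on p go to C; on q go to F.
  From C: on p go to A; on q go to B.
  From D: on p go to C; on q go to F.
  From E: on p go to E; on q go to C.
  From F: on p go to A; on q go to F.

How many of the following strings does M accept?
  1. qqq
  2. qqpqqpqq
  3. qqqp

qqq: rejected
qqpqqpqq: accepted
qqqp: rejected

1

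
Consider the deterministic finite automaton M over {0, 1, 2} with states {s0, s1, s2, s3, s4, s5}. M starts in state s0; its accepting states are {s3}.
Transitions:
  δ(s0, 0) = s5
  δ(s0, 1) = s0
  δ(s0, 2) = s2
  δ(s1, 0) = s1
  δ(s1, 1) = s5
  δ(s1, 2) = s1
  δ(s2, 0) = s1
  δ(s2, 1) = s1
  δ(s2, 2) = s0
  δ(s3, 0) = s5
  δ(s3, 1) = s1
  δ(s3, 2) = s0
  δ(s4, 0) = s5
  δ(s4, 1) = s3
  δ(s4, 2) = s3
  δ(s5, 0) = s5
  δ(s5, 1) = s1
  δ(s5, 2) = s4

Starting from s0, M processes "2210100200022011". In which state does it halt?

s0 --2--> s2
s2 --2--> s0
s0 --1--> s0
s0 --0--> s5
s5 --1--> s1
s1 --0--> s1
s1 --0--> s1
s1 --2--> s1
s1 --0--> s1
s1 --0--> s1
s1 --0--> s1
s1 --2--> s1
s1 --2--> s1
s1 --0--> s1
s1 --1--> s5
s5 --1--> s1

s1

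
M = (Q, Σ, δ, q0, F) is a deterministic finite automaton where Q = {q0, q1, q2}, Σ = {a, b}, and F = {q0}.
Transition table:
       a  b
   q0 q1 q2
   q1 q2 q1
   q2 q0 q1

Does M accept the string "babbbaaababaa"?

accepted

q0 --b--> q2
q2 --a--> q0
q0 --b--> q2
q2 --b--> q1
q1 --b--> q1
q1 --a--> q2
q2 --a--> q0
q0 --a--> q1
q1 --b--> q1
q1 --a--> q2
q2 --b--> q1
q1 --a--> q2
q2 --a--> q0
End in state q0, which is an accepting state.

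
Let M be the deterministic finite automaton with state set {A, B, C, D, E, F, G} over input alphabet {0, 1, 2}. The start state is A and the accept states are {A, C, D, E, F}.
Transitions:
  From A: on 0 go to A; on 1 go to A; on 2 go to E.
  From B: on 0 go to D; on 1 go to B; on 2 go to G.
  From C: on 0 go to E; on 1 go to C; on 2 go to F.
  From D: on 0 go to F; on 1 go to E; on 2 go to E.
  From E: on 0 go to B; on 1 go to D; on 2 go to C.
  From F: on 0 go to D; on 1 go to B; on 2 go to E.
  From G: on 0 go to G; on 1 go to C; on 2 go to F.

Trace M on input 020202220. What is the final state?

A --0--> A
A --2--> E
E --0--> B
B --2--> G
G --0--> G
G --2--> F
F --2--> E
E --2--> C
C --0--> E

E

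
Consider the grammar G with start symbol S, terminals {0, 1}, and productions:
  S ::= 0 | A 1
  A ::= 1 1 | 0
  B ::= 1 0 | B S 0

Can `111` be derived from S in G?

yes

S ⇒ A1 ⇒ 111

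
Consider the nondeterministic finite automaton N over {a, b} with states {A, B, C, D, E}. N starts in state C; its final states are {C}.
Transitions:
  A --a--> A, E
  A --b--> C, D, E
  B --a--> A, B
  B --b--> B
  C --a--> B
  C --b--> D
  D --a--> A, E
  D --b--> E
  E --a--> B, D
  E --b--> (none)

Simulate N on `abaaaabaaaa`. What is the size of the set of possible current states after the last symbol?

Start: {C}
read a: {B}
read b: {B}
read a: {A, B}
read a: {A, B, E}
read a: {A, B, D, E}
read a: {A, B, D, E}
read b: {B, C, D, E}
read a: {A, B, D, E}
read a: {A, B, D, E}
read a: {A, B, D, E}
read a: {A, B, D, E}
Final reachable set {A, B, D, E} has 4 states.

4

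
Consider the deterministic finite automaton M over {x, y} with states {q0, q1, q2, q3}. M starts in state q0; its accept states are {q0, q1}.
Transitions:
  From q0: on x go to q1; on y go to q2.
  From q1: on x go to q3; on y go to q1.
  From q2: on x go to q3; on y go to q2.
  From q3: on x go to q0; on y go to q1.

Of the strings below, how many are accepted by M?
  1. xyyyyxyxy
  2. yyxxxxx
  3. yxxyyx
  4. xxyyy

3

xyyyyxyxy: accepted
yyxxxxx: accepted
yxxyyx: rejected
xxyyy: accepted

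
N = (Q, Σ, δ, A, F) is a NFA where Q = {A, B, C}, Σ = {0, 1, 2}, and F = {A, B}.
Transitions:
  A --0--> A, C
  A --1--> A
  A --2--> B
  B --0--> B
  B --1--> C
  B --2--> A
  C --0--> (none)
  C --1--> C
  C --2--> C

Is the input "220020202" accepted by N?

Start: {A}
read 2: {B}
read 2: {A}
read 0: {A, C}
read 0: {A, C}
read 2: {B, C}
read 0: {B}
read 2: {A}
read 0: {A, C}
read 2: {B, C}
Reachable ∩ accepting = {B} — nonempty.

accepted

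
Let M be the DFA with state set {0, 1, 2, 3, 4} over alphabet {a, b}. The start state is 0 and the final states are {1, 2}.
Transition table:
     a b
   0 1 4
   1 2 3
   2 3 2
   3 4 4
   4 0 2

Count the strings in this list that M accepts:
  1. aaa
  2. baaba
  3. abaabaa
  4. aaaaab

1

aaa: rejected
baaba: rejected
abaabaa: accepted
aaaaab: rejected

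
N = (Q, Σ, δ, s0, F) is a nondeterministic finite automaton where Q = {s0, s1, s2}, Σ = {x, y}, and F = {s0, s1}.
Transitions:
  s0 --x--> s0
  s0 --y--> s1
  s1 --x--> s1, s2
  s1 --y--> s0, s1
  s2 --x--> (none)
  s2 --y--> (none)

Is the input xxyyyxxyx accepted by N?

Start: {s0}
read x: {s0}
read x: {s0}
read y: {s1}
read y: {s0, s1}
read y: {s0, s1}
read x: {s0, s1, s2}
read x: {s0, s1, s2}
read y: {s0, s1}
read x: {s0, s1, s2}
Reachable ∩ accepting = {s0, s1} — nonempty.

accepted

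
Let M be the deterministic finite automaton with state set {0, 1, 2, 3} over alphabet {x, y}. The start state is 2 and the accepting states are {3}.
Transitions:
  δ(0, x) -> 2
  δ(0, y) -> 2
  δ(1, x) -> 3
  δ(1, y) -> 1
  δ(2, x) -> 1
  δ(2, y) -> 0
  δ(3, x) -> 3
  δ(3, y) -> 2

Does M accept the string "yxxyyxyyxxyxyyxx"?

rejected

2 --y--> 0
0 --x--> 2
2 --x--> 1
1 --y--> 1
1 --y--> 1
1 --x--> 3
3 --y--> 2
2 --y--> 0
0 --x--> 2
2 --x--> 1
1 --y--> 1
1 --x--> 3
3 --y--> 2
2 --y--> 0
0 --x--> 2
2 --x--> 1
End in state 1, which is not an accepting state.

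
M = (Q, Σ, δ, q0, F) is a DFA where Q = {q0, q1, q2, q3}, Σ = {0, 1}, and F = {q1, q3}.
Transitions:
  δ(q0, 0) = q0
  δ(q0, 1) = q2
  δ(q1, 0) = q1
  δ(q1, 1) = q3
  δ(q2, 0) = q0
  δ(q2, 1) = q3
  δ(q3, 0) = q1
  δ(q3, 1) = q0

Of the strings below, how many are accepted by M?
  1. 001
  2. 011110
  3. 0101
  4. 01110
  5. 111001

001: rejected
011110: rejected
0101: rejected
01110: rejected
111001: rejected

0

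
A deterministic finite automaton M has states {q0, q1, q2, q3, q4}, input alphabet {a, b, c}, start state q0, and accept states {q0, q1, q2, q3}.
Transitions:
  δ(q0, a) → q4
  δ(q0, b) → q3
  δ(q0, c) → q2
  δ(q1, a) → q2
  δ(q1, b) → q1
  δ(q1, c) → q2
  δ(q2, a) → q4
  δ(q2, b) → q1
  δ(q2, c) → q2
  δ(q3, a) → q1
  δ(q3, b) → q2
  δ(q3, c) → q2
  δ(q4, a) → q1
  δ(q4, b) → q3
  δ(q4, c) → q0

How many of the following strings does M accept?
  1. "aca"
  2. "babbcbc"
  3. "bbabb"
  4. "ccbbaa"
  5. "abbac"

"aca": rejected
"babbcbc": accepted
"bbabb": accepted
"ccbbaa": rejected
"abbac": accepted

3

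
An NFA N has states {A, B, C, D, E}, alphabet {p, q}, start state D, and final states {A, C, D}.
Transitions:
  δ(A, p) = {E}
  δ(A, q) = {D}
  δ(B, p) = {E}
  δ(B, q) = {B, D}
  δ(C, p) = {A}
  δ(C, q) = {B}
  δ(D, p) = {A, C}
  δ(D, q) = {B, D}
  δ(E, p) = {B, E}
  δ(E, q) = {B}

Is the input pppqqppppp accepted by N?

Start: {D}
read p: {A, C}
read p: {A, E}
read p: {B, E}
read q: {B, D}
read q: {B, D}
read p: {A, C, E}
read p: {A, B, E}
read p: {B, E}
read p: {B, E}
read p: {B, E}
Reachable ∩ accepting = {} — empty.

rejected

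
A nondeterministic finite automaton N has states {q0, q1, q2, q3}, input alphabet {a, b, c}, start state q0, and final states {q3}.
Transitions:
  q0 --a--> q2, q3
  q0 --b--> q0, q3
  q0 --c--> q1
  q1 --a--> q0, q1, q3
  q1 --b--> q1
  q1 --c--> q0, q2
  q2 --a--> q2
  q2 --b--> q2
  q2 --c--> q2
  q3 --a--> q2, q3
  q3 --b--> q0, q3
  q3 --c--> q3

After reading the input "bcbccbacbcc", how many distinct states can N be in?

Start: {q0}
read b: {q0, q3}
read c: {q1, q3}
read b: {q0, q1, q3}
read c: {q0, q1, q2, q3}
read c: {q0, q1, q2, q3}
read b: {q0, q1, q2, q3}
read a: {q0, q1, q2, q3}
read c: {q0, q1, q2, q3}
read b: {q0, q1, q2, q3}
read c: {q0, q1, q2, q3}
read c: {q0, q1, q2, q3}
Final reachable set {q0, q1, q2, q3} has 4 states.

4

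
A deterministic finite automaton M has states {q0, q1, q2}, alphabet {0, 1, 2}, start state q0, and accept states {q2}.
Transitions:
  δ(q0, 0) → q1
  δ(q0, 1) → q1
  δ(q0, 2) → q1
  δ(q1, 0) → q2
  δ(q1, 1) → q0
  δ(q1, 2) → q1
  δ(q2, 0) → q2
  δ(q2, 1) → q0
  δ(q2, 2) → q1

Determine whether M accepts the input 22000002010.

q0 --2--> q1
q1 --2--> q1
q1 --0--> q2
q2 --0--> q2
q2 --0--> q2
q2 --0--> q2
q2 --0--> q2
q2 --2--> q1
q1 --0--> q2
q2 --1--> q0
q0 --0--> q1
End in state q1, which is not an accepting state.

rejected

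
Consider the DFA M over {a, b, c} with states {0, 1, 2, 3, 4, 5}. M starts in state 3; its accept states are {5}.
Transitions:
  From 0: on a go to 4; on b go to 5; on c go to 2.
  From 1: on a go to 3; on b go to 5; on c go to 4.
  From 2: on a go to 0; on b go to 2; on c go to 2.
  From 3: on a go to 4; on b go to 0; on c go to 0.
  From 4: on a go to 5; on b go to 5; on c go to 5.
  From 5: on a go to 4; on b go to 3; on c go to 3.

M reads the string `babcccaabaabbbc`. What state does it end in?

3 --b--> 0
0 --a--> 4
4 --b--> 5
5 --c--> 3
3 --c--> 0
0 --c--> 2
2 --a--> 0
0 --a--> 4
4 --b--> 5
5 --a--> 4
4 --a--> 5
5 --b--> 3
3 --b--> 0
0 --b--> 5
5 --c--> 3

3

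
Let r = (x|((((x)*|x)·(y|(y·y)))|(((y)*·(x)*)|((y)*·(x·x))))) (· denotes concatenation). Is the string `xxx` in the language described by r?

yes

The right alternative ((((x)*|x)·(y|(y·y)))|(((y)*·(x)*)|((y)*·(x·x)))) matches xxx.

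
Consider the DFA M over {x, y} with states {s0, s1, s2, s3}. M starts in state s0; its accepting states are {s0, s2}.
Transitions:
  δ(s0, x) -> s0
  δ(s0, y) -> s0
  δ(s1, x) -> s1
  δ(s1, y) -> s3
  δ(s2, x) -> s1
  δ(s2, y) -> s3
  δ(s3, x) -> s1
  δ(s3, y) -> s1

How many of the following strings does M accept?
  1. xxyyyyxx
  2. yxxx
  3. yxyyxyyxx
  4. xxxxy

4

xxyyyyxx: accepted
yxxx: accepted
yxyyxyyxx: accepted
xxxxy: accepted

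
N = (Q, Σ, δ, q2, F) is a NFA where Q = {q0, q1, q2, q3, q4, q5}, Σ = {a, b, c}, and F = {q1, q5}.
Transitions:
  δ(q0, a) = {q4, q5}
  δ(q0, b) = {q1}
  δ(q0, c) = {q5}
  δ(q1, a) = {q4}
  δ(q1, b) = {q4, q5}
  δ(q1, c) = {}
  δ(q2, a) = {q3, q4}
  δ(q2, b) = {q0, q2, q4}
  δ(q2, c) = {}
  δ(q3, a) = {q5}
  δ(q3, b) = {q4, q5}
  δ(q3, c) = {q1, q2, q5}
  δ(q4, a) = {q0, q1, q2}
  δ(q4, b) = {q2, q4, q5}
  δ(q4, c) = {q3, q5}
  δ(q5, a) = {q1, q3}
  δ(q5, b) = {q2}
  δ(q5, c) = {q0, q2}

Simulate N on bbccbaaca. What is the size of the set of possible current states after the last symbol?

4

Start: {q2}
read b: {q0, q2, q4}
read b: {q0, q1, q2, q4, q5}
read c: {q0, q2, q3, q5}
read c: {q0, q1, q2, q5}
read b: {q0, q1, q2, q4, q5}
read a: {q0, q1, q2, q3, q4, q5}
read a: {q0, q1, q2, q3, q4, q5}
read c: {q0, q1, q2, q3, q5}
read a: {q1, q3, q4, q5}
Final reachable set {q1, q3, q4, q5} has 4 states.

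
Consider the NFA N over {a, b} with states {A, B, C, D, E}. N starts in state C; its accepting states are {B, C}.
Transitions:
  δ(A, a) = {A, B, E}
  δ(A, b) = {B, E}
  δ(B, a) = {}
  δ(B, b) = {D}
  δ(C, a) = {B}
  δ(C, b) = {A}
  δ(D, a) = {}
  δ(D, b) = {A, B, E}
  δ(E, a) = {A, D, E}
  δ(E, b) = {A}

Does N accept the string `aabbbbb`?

rejected

Start: {C}
read a: {B}
read a: {}
The reachable set is empty and stays empty for the remaining 5 symbols.
Reachable ∩ accepting = {} — empty.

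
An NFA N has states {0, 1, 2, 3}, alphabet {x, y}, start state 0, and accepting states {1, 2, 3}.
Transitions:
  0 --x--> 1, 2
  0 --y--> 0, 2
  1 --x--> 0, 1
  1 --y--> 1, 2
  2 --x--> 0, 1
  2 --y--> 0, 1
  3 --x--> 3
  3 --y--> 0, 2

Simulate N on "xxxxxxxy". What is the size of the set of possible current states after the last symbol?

Start: {0}
read x: {1, 2}
read x: {0, 1}
read x: {0, 1, 2}
read x: {0, 1, 2}
read x: {0, 1, 2}
read x: {0, 1, 2}
read x: {0, 1, 2}
read y: {0, 1, 2}
Final reachable set {0, 1, 2} has 3 states.

3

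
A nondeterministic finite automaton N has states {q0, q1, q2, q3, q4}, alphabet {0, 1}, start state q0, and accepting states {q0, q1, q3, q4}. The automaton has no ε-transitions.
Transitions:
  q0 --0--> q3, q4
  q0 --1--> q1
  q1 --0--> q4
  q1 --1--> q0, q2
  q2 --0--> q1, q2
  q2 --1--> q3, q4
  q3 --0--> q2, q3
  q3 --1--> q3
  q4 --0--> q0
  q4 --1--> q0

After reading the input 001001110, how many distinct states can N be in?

5

Start: {q0}
read 0: {q3, q4}
read 0: {q0, q2, q3}
read 1: {q1, q3, q4}
read 0: {q0, q2, q3, q4}
read 0: {q0, q1, q2, q3, q4}
read 1: {q0, q1, q2, q3, q4}
read 1: {q0, q1, q2, q3, q4}
read 1: {q0, q1, q2, q3, q4}
read 0: {q0, q1, q2, q3, q4}
Final reachable set {q0, q1, q2, q3, q4} has 5 states.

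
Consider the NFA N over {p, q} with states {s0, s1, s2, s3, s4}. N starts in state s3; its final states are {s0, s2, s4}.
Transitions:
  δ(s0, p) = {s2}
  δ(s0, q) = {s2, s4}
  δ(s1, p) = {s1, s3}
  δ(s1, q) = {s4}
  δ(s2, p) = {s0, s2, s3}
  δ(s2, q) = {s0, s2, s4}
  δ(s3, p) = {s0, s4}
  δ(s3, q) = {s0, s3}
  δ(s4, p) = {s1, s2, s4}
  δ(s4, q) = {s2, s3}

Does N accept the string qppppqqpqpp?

accepted

Start: {s3}
read q: {s0, s3}
read p: {s0, s2, s4}
read p: {s0, s1, s2, s3, s4}
read p: {s0, s1, s2, s3, s4}
read p: {s0, s1, s2, s3, s4}
read q: {s0, s2, s3, s4}
read q: {s0, s2, s3, s4}
read p: {s0, s1, s2, s3, s4}
read q: {s0, s2, s3, s4}
read p: {s0, s1, s2, s3, s4}
read p: {s0, s1, s2, s3, s4}
Reachable ∩ accepting = {s0, s2, s4} — nonempty.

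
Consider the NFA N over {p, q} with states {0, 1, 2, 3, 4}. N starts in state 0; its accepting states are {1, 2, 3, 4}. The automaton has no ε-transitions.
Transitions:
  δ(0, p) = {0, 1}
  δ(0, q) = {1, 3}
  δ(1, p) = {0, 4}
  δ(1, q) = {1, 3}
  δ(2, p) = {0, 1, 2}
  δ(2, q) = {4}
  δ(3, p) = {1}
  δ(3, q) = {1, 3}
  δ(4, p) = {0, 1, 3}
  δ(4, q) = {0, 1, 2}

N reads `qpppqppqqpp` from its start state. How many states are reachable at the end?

Start: {0}
read q: {1, 3}
read p: {0, 1, 4}
read p: {0, 1, 3, 4}
read p: {0, 1, 3, 4}
read q: {0, 1, 2, 3}
read p: {0, 1, 2, 4}
read p: {0, 1, 2, 3, 4}
read q: {0, 1, 2, 3, 4}
read q: {0, 1, 2, 3, 4}
read p: {0, 1, 2, 3, 4}
read p: {0, 1, 2, 3, 4}
Final reachable set {0, 1, 2, 3, 4} has 5 states.

5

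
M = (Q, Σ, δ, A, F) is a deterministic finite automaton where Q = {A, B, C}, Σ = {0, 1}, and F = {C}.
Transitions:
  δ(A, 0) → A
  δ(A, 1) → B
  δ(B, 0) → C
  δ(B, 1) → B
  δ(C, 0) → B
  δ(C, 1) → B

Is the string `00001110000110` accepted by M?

A --0--> A
A --0--> A
A --0--> A
A --0--> A
A --1--> B
B --1--> B
B --1--> B
B --0--> C
C --0--> B
B --0--> C
C --0--> B
B --1--> B
B --1--> B
B --0--> C
End in state C, which is an accepting state.

accepted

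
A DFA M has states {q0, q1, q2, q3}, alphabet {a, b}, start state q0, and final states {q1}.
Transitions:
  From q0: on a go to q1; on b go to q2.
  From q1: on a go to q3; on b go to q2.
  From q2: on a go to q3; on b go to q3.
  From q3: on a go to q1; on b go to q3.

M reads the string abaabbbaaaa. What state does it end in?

q3

q0 --a--> q1
q1 --b--> q2
q2 --a--> q3
q3 --a--> q1
q1 --b--> q2
q2 --b--> q3
q3 --b--> q3
q3 --a--> q1
q1 --a--> q3
q3 --a--> q1
q1 --a--> q3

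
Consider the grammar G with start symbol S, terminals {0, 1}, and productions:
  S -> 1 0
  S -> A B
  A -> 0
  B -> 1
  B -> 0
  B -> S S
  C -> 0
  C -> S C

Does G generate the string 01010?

yes

S ⇒ AB ⇒ 0B ⇒ 0SS ⇒ 010S ⇒ 01010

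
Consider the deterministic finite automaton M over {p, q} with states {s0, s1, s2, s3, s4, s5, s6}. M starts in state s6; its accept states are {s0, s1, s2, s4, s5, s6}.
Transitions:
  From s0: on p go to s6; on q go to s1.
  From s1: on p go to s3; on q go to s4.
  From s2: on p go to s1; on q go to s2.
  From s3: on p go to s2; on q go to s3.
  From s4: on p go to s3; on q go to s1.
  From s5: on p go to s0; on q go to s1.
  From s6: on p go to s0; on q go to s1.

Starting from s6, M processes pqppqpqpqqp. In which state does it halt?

s2

s6 --p--> s0
s0 --q--> s1
s1 --p--> s3
s3 --p--> s2
s2 --q--> s2
s2 --p--> s1
s1 --q--> s4
s4 --p--> s3
s3 --q--> s3
s3 --q--> s3
s3 --p--> s2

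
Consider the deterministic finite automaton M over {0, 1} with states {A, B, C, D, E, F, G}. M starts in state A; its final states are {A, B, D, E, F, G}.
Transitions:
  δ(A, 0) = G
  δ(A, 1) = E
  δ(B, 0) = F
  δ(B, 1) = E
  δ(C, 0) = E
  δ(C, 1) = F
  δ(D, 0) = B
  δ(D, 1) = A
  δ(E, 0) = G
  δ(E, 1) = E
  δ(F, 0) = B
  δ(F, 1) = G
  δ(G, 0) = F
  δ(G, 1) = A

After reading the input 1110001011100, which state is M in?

A --1--> E
E --1--> E
E --1--> E
E --0--> G
G --0--> F
F --0--> B
B --1--> E
E --0--> G
G --1--> A
A --1--> E
E --1--> E
E --0--> G
G --0--> F

F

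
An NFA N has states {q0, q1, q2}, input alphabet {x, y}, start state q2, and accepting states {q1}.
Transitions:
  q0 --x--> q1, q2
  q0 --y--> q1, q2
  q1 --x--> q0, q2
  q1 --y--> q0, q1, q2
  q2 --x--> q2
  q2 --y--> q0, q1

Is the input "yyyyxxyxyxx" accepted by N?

accepted

Start: {q2}
read y: {q0, q1}
read y: {q0, q1, q2}
read y: {q0, q1, q2}
read y: {q0, q1, q2}
read x: {q0, q1, q2}
read x: {q0, q1, q2}
read y: {q0, q1, q2}
read x: {q0, q1, q2}
read y: {q0, q1, q2}
read x: {q0, q1, q2}
read x: {q0, q1, q2}
Reachable ∩ accepting = {q1} — nonempty.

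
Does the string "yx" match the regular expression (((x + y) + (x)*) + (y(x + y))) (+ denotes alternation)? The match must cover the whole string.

The right alternative (y(x+y)) matches yx.

yes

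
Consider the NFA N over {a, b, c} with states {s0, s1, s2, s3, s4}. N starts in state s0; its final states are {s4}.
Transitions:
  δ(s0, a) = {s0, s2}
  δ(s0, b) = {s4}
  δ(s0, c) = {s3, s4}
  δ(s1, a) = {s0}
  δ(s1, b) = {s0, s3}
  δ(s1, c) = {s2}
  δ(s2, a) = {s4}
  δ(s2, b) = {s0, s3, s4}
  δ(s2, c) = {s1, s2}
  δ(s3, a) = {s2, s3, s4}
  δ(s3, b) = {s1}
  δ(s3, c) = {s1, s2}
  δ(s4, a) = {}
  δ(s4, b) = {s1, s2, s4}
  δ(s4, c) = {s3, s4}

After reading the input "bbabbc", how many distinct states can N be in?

4

Start: {s0}
read b: {s4}
read b: {s1, s2, s4}
read a: {s0, s4}
read b: {s1, s2, s4}
read b: {s0, s1, s2, s3, s4}
read c: {s1, s2, s3, s4}
Final reachable set {s1, s2, s3, s4} has 4 states.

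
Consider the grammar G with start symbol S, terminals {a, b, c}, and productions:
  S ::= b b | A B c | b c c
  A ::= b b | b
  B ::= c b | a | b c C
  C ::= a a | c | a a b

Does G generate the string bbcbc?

yes

S ⇒ ABc ⇒ bbBc ⇒ bbcbc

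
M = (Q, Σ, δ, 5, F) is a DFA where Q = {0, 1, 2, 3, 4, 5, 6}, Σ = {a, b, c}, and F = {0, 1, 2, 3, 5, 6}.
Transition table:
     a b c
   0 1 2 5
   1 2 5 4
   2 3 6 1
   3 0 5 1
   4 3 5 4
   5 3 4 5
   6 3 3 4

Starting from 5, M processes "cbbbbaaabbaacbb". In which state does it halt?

5 --c--> 5
5 --b--> 4
4 --b--> 5
5 --b--> 4
4 --b--> 5
5 --a--> 3
3 --a--> 0
0 --a--> 1
1 --b--> 5
5 --b--> 4
4 --a--> 3
3 --a--> 0
0 --c--> 5
5 --b--> 4
4 --b--> 5

5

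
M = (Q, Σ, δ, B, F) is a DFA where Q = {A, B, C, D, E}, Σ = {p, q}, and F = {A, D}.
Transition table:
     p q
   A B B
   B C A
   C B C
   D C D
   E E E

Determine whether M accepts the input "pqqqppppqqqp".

rejected

B --p--> C
C --q--> C
C --q--> C
C --q--> C
C --p--> B
B --p--> C
C --p--> B
B --p--> C
C --q--> C
C --q--> C
C --q--> C
C --p--> B
End in state B, which is not an accepting state.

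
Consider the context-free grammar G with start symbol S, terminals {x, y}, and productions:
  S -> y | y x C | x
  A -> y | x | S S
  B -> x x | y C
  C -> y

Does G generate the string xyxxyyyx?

no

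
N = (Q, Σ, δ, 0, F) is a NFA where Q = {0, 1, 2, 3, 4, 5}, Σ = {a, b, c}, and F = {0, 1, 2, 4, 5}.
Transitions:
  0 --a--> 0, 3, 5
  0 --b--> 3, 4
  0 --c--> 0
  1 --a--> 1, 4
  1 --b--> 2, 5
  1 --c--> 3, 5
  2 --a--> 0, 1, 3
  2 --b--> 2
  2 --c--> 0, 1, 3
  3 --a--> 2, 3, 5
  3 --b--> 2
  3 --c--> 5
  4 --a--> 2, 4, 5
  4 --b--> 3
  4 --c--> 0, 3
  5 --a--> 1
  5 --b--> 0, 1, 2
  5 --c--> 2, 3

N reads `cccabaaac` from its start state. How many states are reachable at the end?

5

Start: {0}
read c: {0}
read c: {0}
read c: {0}
read a: {0, 3, 5}
read b: {0, 1, 2, 3, 4}
read a: {0, 1, 2, 3, 4, 5}
read a: {0, 1, 2, 3, 4, 5}
read a: {0, 1, 2, 3, 4, 5}
read c: {0, 1, 2, 3, 5}
Final reachable set {0, 1, 2, 3, 5} has 5 states.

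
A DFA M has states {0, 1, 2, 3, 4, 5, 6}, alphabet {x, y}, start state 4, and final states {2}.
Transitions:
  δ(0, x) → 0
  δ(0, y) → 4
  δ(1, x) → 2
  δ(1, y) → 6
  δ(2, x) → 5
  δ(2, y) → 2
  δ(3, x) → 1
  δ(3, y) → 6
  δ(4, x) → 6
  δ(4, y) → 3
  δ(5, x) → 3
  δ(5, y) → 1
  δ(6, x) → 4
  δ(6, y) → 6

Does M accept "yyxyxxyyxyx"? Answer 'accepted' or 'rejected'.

accepted

4 --y--> 3
3 --y--> 6
6 --x--> 4
4 --y--> 3
3 --x--> 1
1 --x--> 2
2 --y--> 2
2 --y--> 2
2 --x--> 5
5 --y--> 1
1 --x--> 2
End in state 2, which is an accepting state.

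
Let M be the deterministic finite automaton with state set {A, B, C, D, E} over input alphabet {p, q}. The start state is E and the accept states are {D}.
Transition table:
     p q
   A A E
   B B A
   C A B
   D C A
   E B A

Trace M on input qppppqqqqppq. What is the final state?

E

E --q--> A
A --p--> A
A --p--> A
A --p--> A
A --p--> A
A --q--> E
E --q--> A
A --q--> E
E --q--> A
A --p--> A
A --p--> A
A --q--> E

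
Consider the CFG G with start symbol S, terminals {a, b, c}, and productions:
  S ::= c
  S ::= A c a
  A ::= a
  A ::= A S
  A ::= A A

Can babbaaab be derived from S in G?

no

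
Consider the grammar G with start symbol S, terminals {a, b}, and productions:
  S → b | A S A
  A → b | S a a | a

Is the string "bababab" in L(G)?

no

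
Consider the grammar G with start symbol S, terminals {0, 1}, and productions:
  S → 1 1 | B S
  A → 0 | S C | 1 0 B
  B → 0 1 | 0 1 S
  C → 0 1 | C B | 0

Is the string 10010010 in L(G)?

no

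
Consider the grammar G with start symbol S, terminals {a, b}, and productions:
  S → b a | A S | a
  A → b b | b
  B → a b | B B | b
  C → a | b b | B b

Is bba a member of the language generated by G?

yes

S ⇒ AS ⇒ bbS ⇒ bba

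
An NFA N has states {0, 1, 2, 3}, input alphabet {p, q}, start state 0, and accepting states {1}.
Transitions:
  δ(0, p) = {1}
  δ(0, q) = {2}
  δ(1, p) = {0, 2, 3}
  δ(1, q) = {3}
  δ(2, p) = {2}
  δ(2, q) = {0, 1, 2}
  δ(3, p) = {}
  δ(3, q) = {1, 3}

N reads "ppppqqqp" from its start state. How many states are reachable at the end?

4

Start: {0}
read p: {1}
read p: {0, 2, 3}
read p: {1, 2}
read p: {0, 2, 3}
read q: {0, 1, 2, 3}
read q: {0, 1, 2, 3}
read q: {0, 1, 2, 3}
read p: {0, 1, 2, 3}
Final reachable set {0, 1, 2, 3} has 4 states.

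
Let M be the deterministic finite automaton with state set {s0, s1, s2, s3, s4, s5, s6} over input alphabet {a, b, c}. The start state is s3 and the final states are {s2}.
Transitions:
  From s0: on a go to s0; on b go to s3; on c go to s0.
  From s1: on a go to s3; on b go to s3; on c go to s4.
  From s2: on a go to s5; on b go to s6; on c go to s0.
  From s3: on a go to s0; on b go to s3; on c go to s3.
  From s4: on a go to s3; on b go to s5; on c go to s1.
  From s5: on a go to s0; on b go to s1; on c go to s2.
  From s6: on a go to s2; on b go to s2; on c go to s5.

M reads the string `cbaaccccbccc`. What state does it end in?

s3

s3 --c--> s3
s3 --b--> s3
s3 --a--> s0
s0 --a--> s0
s0 --c--> s0
s0 --c--> s0
s0 --c--> s0
s0 --c--> s0
s0 --b--> s3
s3 --c--> s3
s3 --c--> s3
s3 --c--> s3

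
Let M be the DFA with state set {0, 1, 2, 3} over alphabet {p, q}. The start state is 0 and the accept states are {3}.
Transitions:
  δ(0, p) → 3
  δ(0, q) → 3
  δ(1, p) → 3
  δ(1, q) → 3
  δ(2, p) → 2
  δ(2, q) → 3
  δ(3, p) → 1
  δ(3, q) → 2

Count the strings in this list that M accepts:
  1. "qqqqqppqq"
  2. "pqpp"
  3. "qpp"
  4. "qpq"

"qqqqqppqq": accepted
"pqpp": rejected
"qpp": accepted
"qpq": accepted

3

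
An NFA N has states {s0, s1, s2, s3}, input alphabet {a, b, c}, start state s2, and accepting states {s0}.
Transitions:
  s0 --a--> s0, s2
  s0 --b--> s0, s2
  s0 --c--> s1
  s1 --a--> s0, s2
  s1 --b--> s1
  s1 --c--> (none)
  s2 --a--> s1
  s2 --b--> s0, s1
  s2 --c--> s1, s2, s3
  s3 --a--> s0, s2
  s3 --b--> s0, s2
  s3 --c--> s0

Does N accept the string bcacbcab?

Start: {s2}
read b: {s0, s1}
read c: {s1}
read a: {s0, s2}
read c: {s1, s2, s3}
read b: {s0, s1, s2}
read c: {s1, s2, s3}
read a: {s0, s1, s2}
read b: {s0, s1, s2}
Reachable ∩ accepting = {s0} — nonempty.

accepted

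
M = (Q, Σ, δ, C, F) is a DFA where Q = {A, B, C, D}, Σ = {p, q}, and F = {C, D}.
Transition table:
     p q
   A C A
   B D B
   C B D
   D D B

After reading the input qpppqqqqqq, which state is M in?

B

C --q--> D
D --p--> D
D --p--> D
D --p--> D
D --q--> B
B --q--> B
B --q--> B
B --q--> B
B --q--> B
B --q--> B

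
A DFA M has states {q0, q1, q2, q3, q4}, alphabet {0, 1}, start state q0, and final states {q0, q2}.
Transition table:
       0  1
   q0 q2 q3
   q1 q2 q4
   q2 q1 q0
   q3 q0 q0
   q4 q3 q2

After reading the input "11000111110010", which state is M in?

q0 --1--> q3
q3 --1--> q0
q0 --0--> q2
q2 --0--> q1
q1 --0--> q2
q2 --1--> q0
q0 --1--> q3
q3 --1--> q0
q0 --1--> q3
q3 --1--> q0
q0 --0--> q2
q2 --0--> q1
q1 --1--> q4
q4 --0--> q3

q3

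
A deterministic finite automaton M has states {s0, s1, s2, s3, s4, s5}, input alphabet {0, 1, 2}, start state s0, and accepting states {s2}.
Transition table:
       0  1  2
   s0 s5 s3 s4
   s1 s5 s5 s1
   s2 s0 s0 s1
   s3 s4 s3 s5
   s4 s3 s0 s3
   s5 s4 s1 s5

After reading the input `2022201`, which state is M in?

s0 --2--> s4
s4 --0--> s3
s3 --2--> s5
s5 --2--> s5
s5 --2--> s5
s5 --0--> s4
s4 --1--> s0

s0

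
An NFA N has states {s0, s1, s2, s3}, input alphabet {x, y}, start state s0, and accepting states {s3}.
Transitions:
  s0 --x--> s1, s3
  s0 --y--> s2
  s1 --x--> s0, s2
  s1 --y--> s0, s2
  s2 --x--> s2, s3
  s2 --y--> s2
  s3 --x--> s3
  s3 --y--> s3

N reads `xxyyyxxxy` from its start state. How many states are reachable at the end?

Start: {s0}
read x: {s1, s3}
read x: {s0, s2, s3}
read y: {s2, s3}
read y: {s2, s3}
read y: {s2, s3}
read x: {s2, s3}
read x: {s2, s3}
read x: {s2, s3}
read y: {s2, s3}
Final reachable set {s2, s3} has 2 states.

2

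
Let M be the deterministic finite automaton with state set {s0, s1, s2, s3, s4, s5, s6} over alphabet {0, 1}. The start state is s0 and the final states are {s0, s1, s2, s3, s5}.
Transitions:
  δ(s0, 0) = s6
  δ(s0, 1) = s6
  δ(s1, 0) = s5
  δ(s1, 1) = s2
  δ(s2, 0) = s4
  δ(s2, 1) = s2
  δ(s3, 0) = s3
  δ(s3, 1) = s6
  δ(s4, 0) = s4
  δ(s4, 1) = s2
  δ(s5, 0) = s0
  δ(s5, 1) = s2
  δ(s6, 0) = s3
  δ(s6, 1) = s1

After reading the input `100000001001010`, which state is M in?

s0 --1--> s6
s6 --0--> s3
s3 --0--> s3
s3 --0--> s3
s3 --0--> s3
s3 --0--> s3
s3 --0--> s3
s3 --0--> s3
s3 --1--> s6
s6 --0--> s3
s3 --0--> s3
s3 --1--> s6
s6 --0--> s3
s3 --1--> s6
s6 --0--> s3

s3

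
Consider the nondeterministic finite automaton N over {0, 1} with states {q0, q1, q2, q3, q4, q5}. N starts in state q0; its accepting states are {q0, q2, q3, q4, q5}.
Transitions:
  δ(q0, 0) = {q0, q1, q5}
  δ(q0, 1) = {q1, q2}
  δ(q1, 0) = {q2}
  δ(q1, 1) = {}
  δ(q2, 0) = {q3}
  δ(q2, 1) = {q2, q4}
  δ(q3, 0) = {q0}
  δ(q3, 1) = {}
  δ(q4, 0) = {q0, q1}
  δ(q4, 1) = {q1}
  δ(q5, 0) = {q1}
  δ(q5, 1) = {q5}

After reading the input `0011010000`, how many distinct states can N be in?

Start: {q0}
read 0: {q0, q1, q5}
read 0: {q0, q1, q2, q5}
read 1: {q1, q2, q4, q5}
read 1: {q1, q2, q4, q5}
read 0: {q0, q1, q2, q3}
read 1: {q1, q2, q4}
read 0: {q0, q1, q2, q3}
read 0: {q0, q1, q2, q3, q5}
read 0: {q0, q1, q2, q3, q5}
read 0: {q0, q1, q2, q3, q5}
Final reachable set {q0, q1, q2, q3, q5} has 5 states.

5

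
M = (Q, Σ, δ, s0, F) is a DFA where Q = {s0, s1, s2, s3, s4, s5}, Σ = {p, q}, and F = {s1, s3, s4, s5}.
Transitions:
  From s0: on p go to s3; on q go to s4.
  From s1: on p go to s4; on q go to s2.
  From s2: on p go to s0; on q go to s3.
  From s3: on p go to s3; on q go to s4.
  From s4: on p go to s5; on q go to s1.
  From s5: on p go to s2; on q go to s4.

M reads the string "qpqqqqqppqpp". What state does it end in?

s3

s0 --q--> s4
s4 --p--> s5
s5 --q--> s4
s4 --q--> s1
s1 --q--> s2
s2 --q--> s3
s3 --q--> s4
s4 --p--> s5
s5 --p--> s2
s2 --q--> s3
s3 --p--> s3
s3 --p--> s3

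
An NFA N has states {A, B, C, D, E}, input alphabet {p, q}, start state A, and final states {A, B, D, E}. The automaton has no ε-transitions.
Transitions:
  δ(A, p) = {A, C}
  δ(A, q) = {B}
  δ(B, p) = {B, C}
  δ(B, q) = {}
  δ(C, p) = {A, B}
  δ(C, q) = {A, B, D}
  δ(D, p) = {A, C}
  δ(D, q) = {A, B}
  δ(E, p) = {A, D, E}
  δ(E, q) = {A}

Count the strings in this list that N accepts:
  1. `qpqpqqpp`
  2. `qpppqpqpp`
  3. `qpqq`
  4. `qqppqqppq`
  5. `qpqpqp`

4

`qpqpqqpp`: accepted
`qpppqpqpp`: accepted
`qpqq`: accepted
`qqppqqppq`: rejected
`qpqpqp`: accepted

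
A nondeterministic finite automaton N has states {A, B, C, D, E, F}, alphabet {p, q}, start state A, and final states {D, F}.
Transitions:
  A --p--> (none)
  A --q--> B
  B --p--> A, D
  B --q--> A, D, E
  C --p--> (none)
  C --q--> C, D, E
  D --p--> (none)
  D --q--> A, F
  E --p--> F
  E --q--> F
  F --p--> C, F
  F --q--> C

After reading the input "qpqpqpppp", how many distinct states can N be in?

Start: {A}
read q: {B}
read p: {A, D}
read q: {A, B, F}
read p: {A, C, D, F}
read q: {A, B, C, D, E, F}
read p: {A, C, D, F}
read p: {C, F}
read p: {C, F}
read p: {C, F}
Final reachable set {C, F} has 2 states.

2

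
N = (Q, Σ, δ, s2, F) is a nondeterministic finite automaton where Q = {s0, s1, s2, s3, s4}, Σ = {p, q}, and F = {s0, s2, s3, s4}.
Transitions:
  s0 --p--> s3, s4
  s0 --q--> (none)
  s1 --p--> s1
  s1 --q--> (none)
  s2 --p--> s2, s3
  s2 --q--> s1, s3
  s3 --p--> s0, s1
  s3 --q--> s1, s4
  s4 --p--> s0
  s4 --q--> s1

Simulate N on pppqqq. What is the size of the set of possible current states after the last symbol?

1

Start: {s2}
read p: {s2, s3}
read p: {s0, s1, s2, s3}
read p: {s0, s1, s2, s3, s4}
read q: {s1, s3, s4}
read q: {s1, s4}
read q: {s1}
Final reachable set {s1} has 1 state.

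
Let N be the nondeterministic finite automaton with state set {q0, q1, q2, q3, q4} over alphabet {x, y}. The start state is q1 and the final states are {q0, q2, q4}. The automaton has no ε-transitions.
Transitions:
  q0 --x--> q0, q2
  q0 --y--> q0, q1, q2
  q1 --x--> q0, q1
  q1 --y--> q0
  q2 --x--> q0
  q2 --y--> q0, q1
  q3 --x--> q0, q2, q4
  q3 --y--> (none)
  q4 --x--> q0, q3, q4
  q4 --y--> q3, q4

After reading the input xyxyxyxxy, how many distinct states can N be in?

3

Start: {q1}
read x: {q0, q1}
read y: {q0, q1, q2}
read x: {q0, q1, q2}
read y: {q0, q1, q2}
read x: {q0, q1, q2}
read y: {q0, q1, q2}
read x: {q0, q1, q2}
read x: {q0, q1, q2}
read y: {q0, q1, q2}
Final reachable set {q0, q1, q2} has 3 states.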